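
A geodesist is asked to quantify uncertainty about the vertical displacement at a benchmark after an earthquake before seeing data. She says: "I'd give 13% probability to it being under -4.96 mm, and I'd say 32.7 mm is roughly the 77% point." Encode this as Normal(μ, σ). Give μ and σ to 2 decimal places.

The p-quantile of Normal(μ,σ) is μ + z_p·σ, with z_{0.13} = -1.126 and z_{0.77} = 0.7388.
Eliminate σ: μ = (z₂·x₁ − z₁·x₂)/(z₂ − z₁) = (0.7388·-4.96 − (-1.126)·32.7)/1.865 = 17.78.
Then σ = (x₂ − x₁)/(z₂ − z₁) = (32.7 − -4.96)/1.865 = 20.19.

μ = 17.78, σ = 20.19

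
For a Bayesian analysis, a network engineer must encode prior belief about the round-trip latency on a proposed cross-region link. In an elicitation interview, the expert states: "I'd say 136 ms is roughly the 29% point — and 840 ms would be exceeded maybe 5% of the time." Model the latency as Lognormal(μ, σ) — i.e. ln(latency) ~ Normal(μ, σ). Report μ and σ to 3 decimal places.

μ ≈ 5.371, σ ≈ 0.828

If T ~ Lognormal(μ,σ) then ln T ~ Normal(μ,σ), so the p-quantile of ln T is μ + z_p·σ.
ln(136) = 4.913 and ln(840) = 6.733; z_{0.29} = -0.5534, z_{0.95} = 1.645.
σ = (6.733 − 4.913)/(1.645 − (-0.5534)) = 0.828.
μ = 4.913 − (-0.5534)·0.828 = 5.371.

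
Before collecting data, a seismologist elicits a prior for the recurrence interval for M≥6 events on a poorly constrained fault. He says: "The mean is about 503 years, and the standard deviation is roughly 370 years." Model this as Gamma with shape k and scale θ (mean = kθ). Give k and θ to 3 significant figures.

k ≈ 1.85, θ ≈ 272

For Gamma(k, scale θ): mean = kθ, variance = kθ², so CV = 1/√k.
CV = SD/mean = 370/503 = 0.7356, hence k = 1/CV² = 1.85.
Then θ = mean/k = 503/1.85 = 272.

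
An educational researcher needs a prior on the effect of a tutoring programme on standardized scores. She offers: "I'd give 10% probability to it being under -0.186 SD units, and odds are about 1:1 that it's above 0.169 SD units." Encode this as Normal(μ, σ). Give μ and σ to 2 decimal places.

μ = 0.17, σ = 0.28

The p-quantile of Normal(μ,σ) is μ + z_p·σ, with z_{0.1} = -1.282 and z_{0.5} = 0.
Eliminate σ: μ = (z₂·x₁ − z₁·x₂)/(z₂ − z₁) = (0·-0.186 − (-1.282)·0.169)/1.282 = 0.17.
Then σ = (x₂ − x₁)/(z₂ − z₁) = (0.169 − -0.186)/1.282 = 0.28.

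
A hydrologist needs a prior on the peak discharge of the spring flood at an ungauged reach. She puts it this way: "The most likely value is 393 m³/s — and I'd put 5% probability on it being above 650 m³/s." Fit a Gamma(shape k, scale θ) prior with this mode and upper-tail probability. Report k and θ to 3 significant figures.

Gamma(k,θ) with k>1 has mode (k−1)θ, so θ = 393/(k−1).
Need P(X < 650) = 0.95 with θ tied to k this way. Start at k = 2, θ = 393: P(X<650) ≈ 0.492.
Too low — raise k to concentrate. Iterating converges to k ≈ 12.
Then θ = 393/(12−1) ≈ 35.6.

k ≈ 12, θ ≈ 35.6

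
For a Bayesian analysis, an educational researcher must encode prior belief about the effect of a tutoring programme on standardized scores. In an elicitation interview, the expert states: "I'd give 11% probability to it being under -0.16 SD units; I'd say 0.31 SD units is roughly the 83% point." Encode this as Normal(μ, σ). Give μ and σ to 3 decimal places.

μ = 0.104, σ = 0.216

The p-quantile of Normal(μ,σ) is μ + z_p·σ, with z_{0.11} = -1.227 and z_{0.83} = 0.9542.
Eliminate σ: μ = (z₂·x₁ − z₁·x₂)/(z₂ − z₁) = (0.9542·-0.16 − (-1.227)·0.31)/2.181 = 0.104.
Then σ = (x₂ − x₁)/(z₂ − z₁) = (0.31 − -0.16)/2.181 = 0.216.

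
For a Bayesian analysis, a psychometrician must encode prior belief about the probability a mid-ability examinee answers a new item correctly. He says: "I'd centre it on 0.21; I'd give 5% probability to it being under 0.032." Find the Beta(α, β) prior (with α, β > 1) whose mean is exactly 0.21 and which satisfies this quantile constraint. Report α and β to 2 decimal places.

α ≈ 1.58, β ≈ 5.96

With mean 0.21 fixed, write α = 0.21s, β = 0.79s where s = α+β.
Need P(θ < 0.032) = 0.05 under Beta(0.21s, 0.79s). Normal approximation: (q−m)/√(m(1−m)/s) ≈ z_{0.05} = -1.64, so s ≈ 0.21·0.79·(-1.64)²/(0.032−0.21)² = 14.2.
At s = 14.2: P(θ<0.032) ≈ 0.008. Adjusting to match 0.05 gives s ≈ 7.55.
So α = 0.21·7.55 ≈ 1.58, β = 0.79·7.55 ≈ 5.96.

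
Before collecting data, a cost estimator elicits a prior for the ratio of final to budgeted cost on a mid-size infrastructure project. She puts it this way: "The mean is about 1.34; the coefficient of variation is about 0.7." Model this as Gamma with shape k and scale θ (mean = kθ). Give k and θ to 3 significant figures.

k ≈ 2.04, θ ≈ 0.657

For Gamma(k, scale θ): mean = kθ, variance = kθ², so CV = 1/√k.
CV = 0.7, hence k = 1/CV² = 2.04.
Then θ = mean/k = 1.34/2.04 = 0.657.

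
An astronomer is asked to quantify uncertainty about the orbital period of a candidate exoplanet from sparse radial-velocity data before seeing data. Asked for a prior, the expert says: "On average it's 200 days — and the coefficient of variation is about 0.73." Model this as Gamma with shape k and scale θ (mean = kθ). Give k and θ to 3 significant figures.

For Gamma(k, scale θ): mean = kθ, variance = kθ², so CV = 1/√k.
CV = 0.73, hence k = 1/CV² = 1.88.
Then θ = mean/k = 200/1.88 = 107.

k ≈ 1.88, θ ≈ 107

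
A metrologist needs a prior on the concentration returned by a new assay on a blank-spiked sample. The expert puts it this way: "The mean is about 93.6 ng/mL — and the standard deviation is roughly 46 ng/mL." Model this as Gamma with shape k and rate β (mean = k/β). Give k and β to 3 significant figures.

For Gamma(k, rate β): mean = k/β, variance = k/β², so CV = 1/√k.
CV = SD/mean = 46/93.6 = 0.4915, hence k = 1/CV² = 4.14.
Then β = k/mean = 4.14/93.6 = 0.0442.

k ≈ 4.14, β ≈ 0.0442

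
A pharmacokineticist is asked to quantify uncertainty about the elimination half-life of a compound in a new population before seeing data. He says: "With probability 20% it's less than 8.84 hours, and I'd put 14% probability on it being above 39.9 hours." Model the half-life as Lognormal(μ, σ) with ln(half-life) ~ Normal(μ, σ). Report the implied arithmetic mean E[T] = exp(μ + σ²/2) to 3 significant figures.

If T ~ Lognormal(μ,σ) then ln T ~ Normal(μ,σ), so the p-quantile of ln T is μ + z_p·σ.
ln(8.84) = 2.179 and ln(39.9) = 3.686; z_{0.2} = -0.8416, z_{0.86} = 1.08.
σ = (3.686 − 2.179)/(1.08 − (-0.8416)) = 0.784.
μ = 2.179 − (-0.8416)·0.784 = 2.839.
E[T] = exp(μ + σ²/2) = exp(2.839 + 0.3074) = 23.3 hours.

E[T] ≈ 23.3 hours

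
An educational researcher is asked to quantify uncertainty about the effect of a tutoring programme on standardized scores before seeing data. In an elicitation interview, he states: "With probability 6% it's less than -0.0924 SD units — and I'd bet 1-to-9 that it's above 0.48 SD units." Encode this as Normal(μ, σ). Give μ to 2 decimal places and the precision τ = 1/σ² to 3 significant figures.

The p-quantile of Normal(μ,σ) is μ + z_p·σ, with z_{0.06} = -1.555 and z_{0.9} = 1.282.
Eliminate σ: μ = (z₂·x₁ − z₁·x₂)/(z₂ − z₁) = (1.282·-0.0924 − (-1.555)·0.48)/2.836 = 0.22.
Then σ = (x₂ − x₁)/(z₂ − z₁) = (0.48 − -0.0924)/2.836 = 0.20.
Precision τ = 1/σ² = 1/0.2018² = 24.6.

μ = 0.22, τ = 24.6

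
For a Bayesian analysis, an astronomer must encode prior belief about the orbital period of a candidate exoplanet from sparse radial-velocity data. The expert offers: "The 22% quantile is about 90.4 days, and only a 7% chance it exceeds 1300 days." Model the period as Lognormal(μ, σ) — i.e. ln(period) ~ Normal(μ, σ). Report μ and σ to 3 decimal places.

If T ~ Lognormal(μ,σ) then ln T ~ Normal(μ,σ), so the p-quantile of ln T is μ + z_p·σ.
ln(90.4) = 4.504 and ln(1300) = 7.17; z_{0.22} = -0.7722, z_{0.93} = 1.476.
σ = (7.17 − 4.504)/(1.476 − (-0.7722)) = 1.186.
μ = 4.504 − (-0.7722)·1.186 = 5.420.

μ ≈ 5.420, σ ≈ 1.186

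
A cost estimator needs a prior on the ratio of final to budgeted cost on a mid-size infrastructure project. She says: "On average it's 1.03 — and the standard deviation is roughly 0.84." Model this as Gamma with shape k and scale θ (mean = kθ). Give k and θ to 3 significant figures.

k ≈ 1.5, θ ≈ 0.685

For Gamma(k, scale θ): mean = kθ, variance = kθ², so CV = 1/√k.
CV = SD/mean = 0.84/1.03 = 0.8155, hence k = 1/CV² = 1.5.
Then θ = mean/k = 1.03/1.5 = 0.685.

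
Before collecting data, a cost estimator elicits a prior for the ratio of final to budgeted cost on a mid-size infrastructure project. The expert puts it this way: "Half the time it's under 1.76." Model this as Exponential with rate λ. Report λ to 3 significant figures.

Exponential median = ln 2 / λ, so λ = ln 2 / 1.76 = 0.394.

λ ≈ 0.394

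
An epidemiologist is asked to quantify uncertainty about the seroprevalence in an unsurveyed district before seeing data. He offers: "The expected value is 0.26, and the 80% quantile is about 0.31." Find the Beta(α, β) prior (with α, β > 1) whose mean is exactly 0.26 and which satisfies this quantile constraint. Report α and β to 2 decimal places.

With mean 0.26 fixed, write α = 0.26s, β = 0.74s where s = α+β.
Need P(θ < 0.31) = 0.8 under Beta(0.26s, 0.74s). Normal approximation: (q−m)/√(m(1−m)/s) ≈ z_{0.8} = 0.842, so s ≈ 0.26·0.74·(0.842)²/(0.31−0.26)² = 54.5.
At s = 54.5: P(θ<0.31) ≈ 0.804. Adjusting to match 0.8 gives s ≈ 52.39.
So α = 0.26·52.39 ≈ 13.62, β = 0.74·52.39 ≈ 38.77.

α ≈ 13.62, β ≈ 38.77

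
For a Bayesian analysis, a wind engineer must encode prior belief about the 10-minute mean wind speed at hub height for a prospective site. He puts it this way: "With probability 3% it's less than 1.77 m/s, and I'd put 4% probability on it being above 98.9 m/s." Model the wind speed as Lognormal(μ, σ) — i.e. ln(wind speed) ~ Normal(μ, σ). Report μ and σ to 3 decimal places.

μ ≈ 2.655, σ ≈ 1.108

If T ~ Lognormal(μ,σ) then ln T ~ Normal(μ,σ), so the p-quantile of ln T is μ + z_p·σ.
ln(1.77) = 0.571 and ln(98.9) = 4.594; z_{0.03} = -1.881, z_{0.96} = 1.751.
σ = (4.594 − 0.571)/(1.751 − (-1.881)) = 1.108.
μ = 0.571 − (-1.881)·1.108 = 2.655.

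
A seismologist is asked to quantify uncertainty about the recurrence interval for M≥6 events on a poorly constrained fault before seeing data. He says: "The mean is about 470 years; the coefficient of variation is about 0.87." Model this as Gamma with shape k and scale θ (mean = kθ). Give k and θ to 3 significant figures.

k ≈ 1.32, θ ≈ 356

For Gamma(k, scale θ): mean = kθ, variance = kθ², so CV = 1/√k.
CV = 0.87, hence k = 1/CV² = 1.32.
Then θ = mean/k = 470/1.32 = 356.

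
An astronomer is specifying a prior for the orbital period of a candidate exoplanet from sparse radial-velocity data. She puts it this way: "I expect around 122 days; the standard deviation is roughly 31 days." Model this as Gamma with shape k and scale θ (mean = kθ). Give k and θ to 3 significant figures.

k ≈ 15.5, θ ≈ 7.88

For Gamma(k, scale θ): mean = kθ, variance = kθ², so CV = 1/√k.
CV = SD/mean = 31/122 = 0.2541, hence k = 1/CV² = 15.5.
Then θ = mean/k = 122/15.5 = 7.88.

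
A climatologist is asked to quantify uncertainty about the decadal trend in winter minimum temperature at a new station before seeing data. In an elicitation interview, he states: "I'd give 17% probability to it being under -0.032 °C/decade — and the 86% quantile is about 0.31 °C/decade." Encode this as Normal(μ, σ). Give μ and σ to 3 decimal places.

The p-quantile of Normal(μ,σ) is μ + z_p·σ, with z_{0.17} = -0.9542 and z_{0.86} = 1.08.
Eliminate σ: μ = (z₂·x₁ − z₁·x₂)/(z₂ − z₁) = (1.08·-0.032 − (-0.9542)·0.31)/2.034 = 0.128.
Then σ = (x₂ − x₁)/(z₂ − z₁) = (0.31 − -0.032)/2.034 = 0.168.

μ = 0.128, σ = 0.168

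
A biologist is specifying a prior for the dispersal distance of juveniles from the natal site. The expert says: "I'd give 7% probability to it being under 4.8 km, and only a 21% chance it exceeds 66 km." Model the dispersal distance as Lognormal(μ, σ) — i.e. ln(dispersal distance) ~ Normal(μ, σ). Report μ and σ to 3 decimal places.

If T ~ Lognormal(μ,σ) then ln T ~ Normal(μ,σ), so the p-quantile of ln T is μ + z_p·σ.
ln(4.8) = 1.569 and ln(66) = 4.19; z_{0.07} = -1.476, z_{0.79} = 0.8064.
σ = (4.19 − 1.569)/(0.8064 − (-1.476)) = 1.148.
μ = 1.569 − (-1.476)·1.148 = 3.264.

μ ≈ 3.264, σ ≈ 1.148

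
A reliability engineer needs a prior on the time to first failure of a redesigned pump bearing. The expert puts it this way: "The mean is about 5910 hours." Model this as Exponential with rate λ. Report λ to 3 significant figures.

λ ≈ 0.000169

Exponential mean = 1/λ, so λ = 1/5910.0 = 0.000169.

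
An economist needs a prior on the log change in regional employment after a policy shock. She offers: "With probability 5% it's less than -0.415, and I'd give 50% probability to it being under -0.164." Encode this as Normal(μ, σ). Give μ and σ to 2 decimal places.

For Normal(μ,σ), the p-quantile is μ + z_p·σ. Here z_{0.05} = -1.645, z_{0.5} = 0.
So -0.415 = μ − 1.645σ and -0.164 = μ + 0σ.
Subtracting: σ = (-0.164 − -0.415)/(0 − (-1.645)) = 0.15.
Then μ = -0.415 − (-1.645)·0.15 = -0.16.

μ = -0.16, σ = 0.15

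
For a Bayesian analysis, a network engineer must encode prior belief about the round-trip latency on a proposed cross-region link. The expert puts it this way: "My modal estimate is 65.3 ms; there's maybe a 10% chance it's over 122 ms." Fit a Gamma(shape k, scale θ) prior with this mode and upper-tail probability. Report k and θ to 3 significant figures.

Gamma(k,θ) with k>1 has mode (k−1)θ, so θ = 65.3/(k−1).
Need P(X < 122) = 0.9 with θ tied to k this way. Start at k = 2, θ = 65.3: P(X<122) ≈ 0.557.
Too low — raise k to concentrate. Iterating converges to k ≈ 5.89.
Then θ = 65.3/(5.89−1) ≈ 13.4.

k ≈ 5.89, θ ≈ 13.4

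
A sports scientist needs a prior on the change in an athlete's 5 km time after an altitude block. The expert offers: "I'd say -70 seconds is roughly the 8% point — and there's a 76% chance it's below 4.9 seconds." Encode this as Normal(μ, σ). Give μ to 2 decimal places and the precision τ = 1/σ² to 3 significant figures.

For Normal(μ,σ), the p-quantile is μ + z_p·σ. Here z_{0.08} = -1.405, z_{0.76} = 0.7063.
So -70 = μ − 1.405σ and 4.9 = μ + 0.7063σ.
Subtracting: σ = (4.9 − -70)/(0.7063 − (-1.405)) = 35.47.
Then μ = -70 − (-1.405)·35.47 = -20.16.
Precision τ = 1/σ² = 1/35.47² = 0.000795.

μ = -20.16, τ = 0.000795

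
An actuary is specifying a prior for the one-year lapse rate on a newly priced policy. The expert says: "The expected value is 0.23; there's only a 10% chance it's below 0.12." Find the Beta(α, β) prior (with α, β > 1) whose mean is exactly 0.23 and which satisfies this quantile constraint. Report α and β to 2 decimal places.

α ≈ 4.78, β ≈ 16.00

With mean 0.23 fixed, write α = 0.23s, β = 0.77s where s = α+β.
Need P(θ < 0.12) = 0.1 under Beta(0.23s, 0.77s). Normal approximation: (q−m)/√(m(1−m)/s) ≈ z_{0.1} = -1.28, so s ≈ 0.23·0.77·(-1.28)²/(0.12−0.23)² = 24.0.
At s = 24.0: P(θ<0.12) ≈ 0.082. Adjusting to match 0.1 gives s ≈ 20.78.
So α = 0.23·20.78 ≈ 4.78, β = 0.77·20.78 ≈ 16.00.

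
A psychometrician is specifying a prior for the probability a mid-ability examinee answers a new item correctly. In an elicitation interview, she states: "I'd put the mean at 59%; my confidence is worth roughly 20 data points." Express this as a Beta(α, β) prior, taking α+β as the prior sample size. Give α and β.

Under the effective-sample-size interpretation, Beta(α, β) has prior mean α/(α+β) and prior sample size α+β.
So α+β = 20 and α/(α+β) = 0.59, giving α = 0.59·20 = 11.8 and β = 20 − 11.8 = 8.2.

α = 11.8, β = 8.2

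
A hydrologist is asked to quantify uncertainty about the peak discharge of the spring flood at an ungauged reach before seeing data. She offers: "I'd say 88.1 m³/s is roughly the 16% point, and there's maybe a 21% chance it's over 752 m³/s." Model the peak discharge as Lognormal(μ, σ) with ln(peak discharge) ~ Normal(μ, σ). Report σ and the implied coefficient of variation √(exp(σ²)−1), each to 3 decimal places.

σ ≈ 1.191, CV ≈ 1.769

If T ~ Lognormal(μ,σ) then ln T ~ Normal(μ,σ), so the p-quantile of ln T is μ + z_p·σ.
ln(88.1) = 4.478 and ln(752) = 6.623; z_{0.16} = -0.9945, z_{0.79} = 0.8064.
σ = (6.623 − 4.478)/(0.8064 − (-0.9945)) = 1.191.
μ = 4.478 − (-0.9945)·1.191 = 5.663.
CV = √(exp(σ²)−1) = √(exp(1.4177)−1) = 1.769.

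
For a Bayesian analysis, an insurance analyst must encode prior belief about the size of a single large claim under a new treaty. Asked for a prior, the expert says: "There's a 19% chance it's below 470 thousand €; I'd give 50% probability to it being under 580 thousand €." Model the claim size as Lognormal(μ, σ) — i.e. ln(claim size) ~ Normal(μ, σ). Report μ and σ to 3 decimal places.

If T ~ Lognormal(μ,σ) then ln T ~ Normal(μ,σ), so the p-quantile of ln T is μ + z_p·σ.
ln(470) = 6.153 and ln(580) = 6.363; z_{0.19} = -0.8779, z_{0.5} = 0.
σ = (6.363 − 6.153)/(0 − (-0.8779)) = 0.240.
μ = 6.153 − (-0.8779)·0.240 = 6.363.

μ ≈ 6.363, σ ≈ 0.240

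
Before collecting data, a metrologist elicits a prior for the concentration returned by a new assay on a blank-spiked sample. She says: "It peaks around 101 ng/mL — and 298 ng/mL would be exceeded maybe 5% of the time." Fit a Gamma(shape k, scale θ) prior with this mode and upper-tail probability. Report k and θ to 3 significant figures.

Gamma(k,θ) with k>1 has mode (k−1)θ, so θ = 101/(k−1).
Need P(X < 298) = 0.95 with θ tied to k this way. Start at k = 2, θ = 101: P(X<298) ≈ 0.793.
Too low — raise k to concentrate. Iterating converges to k ≈ 3.27.
Then θ = 101/(3.27−1) ≈ 44.5.

k ≈ 3.27, θ ≈ 44.5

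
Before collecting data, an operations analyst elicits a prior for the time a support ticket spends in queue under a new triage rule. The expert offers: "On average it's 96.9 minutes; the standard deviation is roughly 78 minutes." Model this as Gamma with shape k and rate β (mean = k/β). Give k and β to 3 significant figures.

k ≈ 1.54, β ≈ 0.0159

For Gamma(k, rate β): mean = k/β, variance = k/β², so CV = 1/√k.
CV = SD/mean = 78/96.9 = 0.805, hence k = 1/CV² = 1.54.
Then β = k/mean = 1.54/96.9 = 0.0159.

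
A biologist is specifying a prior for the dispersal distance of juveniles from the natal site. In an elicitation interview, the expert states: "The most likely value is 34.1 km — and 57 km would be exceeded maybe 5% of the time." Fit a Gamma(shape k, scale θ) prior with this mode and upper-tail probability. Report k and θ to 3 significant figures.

k ≈ 11.6, θ ≈ 3.22

Gamma(k,θ) with k>1 has mode (k−1)θ, so θ = 34.1/(k−1).
Need P(X < 57) = 0.95 with θ tied to k this way. Start at k = 2, θ = 34.1: P(X<57) ≈ 0.498.
Too low — raise k to concentrate. Iterating converges to k ≈ 11.6.
Then θ = 34.1/(11.6−1) ≈ 3.22.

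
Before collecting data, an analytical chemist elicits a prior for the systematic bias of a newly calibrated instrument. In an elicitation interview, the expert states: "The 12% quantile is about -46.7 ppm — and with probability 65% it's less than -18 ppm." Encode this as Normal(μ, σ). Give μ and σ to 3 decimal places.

μ = -25.088, σ = 18.394

The p-quantile of Normal(μ,σ) is μ + z_p·σ, with z_{0.12} = -1.175 and z_{0.65} = 0.3853.
Eliminate σ: μ = (z₂·x₁ − z₁·x₂)/(z₂ − z₁) = (0.3853·-46.7 − (-1.175)·-18)/1.56 = -25.088.
Then σ = (x₂ − x₁)/(z₂ − z₁) = (-18 − -46.7)/1.56 = 18.394.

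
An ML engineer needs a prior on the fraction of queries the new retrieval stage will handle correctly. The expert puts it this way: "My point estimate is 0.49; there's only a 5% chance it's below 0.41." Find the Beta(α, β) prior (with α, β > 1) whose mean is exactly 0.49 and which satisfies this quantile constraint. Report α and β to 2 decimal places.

With mean 0.49 fixed, write α = 0.49s, β = 0.51s where s = α+β.
Need P(θ < 0.41) = 0.05 under Beta(0.49s, 0.51s). Normal approximation: (q−m)/√(m(1−m)/s) ≈ z_{0.05} = -1.64, so s ≈ 0.49·0.51·(-1.64)²/(0.41−0.49)² = 105.6.
At s = 105.6: P(θ<0.41) ≈ 0.049. Adjusting to match 0.05 gives s ≈ 104.49.
So α = 0.49·104.49 ≈ 51.20, β = 0.51·104.49 ≈ 53.29.

α ≈ 51.20, β ≈ 53.29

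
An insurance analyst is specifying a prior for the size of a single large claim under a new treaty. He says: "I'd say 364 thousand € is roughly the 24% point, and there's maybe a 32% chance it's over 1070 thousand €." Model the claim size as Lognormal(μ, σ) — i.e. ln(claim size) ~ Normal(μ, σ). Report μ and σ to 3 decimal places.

μ ≈ 6.546, σ ≈ 0.918

If T ~ Lognormal(μ,σ) then ln T ~ Normal(μ,σ), so the p-quantile of ln T is μ + z_p·σ.
ln(364) = 5.897 and ln(1070) = 6.975; z_{0.24} = -0.7063, z_{0.68} = 0.4677.
σ = (6.975 − 5.897)/(0.4677 − (-0.7063)) = 0.918.
μ = 5.897 − (-0.7063)·0.918 = 6.546.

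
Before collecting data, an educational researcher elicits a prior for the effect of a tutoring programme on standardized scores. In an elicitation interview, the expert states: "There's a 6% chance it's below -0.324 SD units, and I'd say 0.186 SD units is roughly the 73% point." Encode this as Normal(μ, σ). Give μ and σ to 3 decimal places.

μ = 0.042, σ = 0.235

The p-quantile of Normal(μ,σ) is μ + z_p·σ, with z_{0.06} = -1.555 and z_{0.73} = 0.6128.
Eliminate σ: μ = (z₂·x₁ − z₁·x₂)/(z₂ − z₁) = (0.6128·-0.324 − (-1.555)·0.186)/2.168 = 0.042.
Then σ = (x₂ − x₁)/(z₂ − z₁) = (0.186 − -0.324)/2.168 = 0.235.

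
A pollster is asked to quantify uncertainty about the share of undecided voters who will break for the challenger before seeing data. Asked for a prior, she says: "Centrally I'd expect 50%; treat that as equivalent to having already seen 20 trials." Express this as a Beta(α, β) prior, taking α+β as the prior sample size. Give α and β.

α = 10, β = 10

Under the effective-sample-size interpretation, Beta(α, β) has prior mean α/(α+β) and prior sample size α+β.
So α+β = 20 and α/(α+β) = 0.5, giving α = 0.5·20 = 10 and β = 20 − 10 = 10.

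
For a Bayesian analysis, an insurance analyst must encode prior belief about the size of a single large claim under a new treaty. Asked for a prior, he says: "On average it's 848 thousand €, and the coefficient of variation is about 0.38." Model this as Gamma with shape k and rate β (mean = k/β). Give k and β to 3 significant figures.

For Gamma(k, rate β): mean = k/β, variance = k/β², so CV = 1/√k.
CV = 0.38, hence k = 1/CV² = 6.93.
Then β = k/mean = 6.93/848 = 0.00817.

k ≈ 6.93, β ≈ 0.00817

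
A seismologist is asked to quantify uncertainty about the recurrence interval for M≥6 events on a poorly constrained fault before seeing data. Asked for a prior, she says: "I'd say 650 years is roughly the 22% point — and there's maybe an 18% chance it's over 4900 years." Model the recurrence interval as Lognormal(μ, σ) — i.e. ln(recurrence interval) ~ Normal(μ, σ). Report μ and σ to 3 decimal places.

μ ≈ 7.401, σ ≈ 1.197

If T ~ Lognormal(μ,σ) then ln T ~ Normal(μ,σ), so the p-quantile of ln T is μ + z_p·σ.
ln(650) = 6.477 and ln(4900) = 8.497; z_{0.22} = -0.7722, z_{0.82} = 0.9154.
σ = (8.497 − 6.477)/(0.9154 − (-0.7722)) = 1.197.
μ = 6.477 − (-0.7722)·1.197 = 7.401.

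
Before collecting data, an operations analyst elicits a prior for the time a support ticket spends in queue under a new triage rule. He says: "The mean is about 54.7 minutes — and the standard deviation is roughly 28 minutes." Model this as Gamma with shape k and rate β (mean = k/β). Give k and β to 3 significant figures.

For Gamma(k, rate β): mean = k/β, variance = k/β², so CV = 1/√k.
CV = SD/mean = 28/54.7 = 0.5119, hence k = 1/CV² = 3.82.
Then β = k/mean = 3.82/54.7 = 0.0698.

k ≈ 3.82, β ≈ 0.0698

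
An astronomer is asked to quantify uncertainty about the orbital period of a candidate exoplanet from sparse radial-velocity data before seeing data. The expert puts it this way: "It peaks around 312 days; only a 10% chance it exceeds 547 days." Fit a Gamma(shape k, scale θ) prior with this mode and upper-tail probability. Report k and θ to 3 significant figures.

k ≈ 7.03, θ ≈ 51.8

Gamma(k,θ) with k>1 has mode (k−1)θ, so θ = 312/(k−1).
Need P(X < 547) = 0.9 with θ tied to k this way. Start at k = 2, θ = 312: P(X<547) ≈ 0.523.
Too low — raise k to concentrate. Iterating converges to k ≈ 7.03.
Then θ = 312/(7.03−1) ≈ 51.8.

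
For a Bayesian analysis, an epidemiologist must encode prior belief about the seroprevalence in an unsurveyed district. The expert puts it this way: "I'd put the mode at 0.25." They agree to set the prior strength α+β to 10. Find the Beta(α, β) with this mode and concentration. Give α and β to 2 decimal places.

For α,β > 1 the Beta mode is (α−1)/(α+β−2). With α+β = 10, the mode is (α−1)/8.
Set (α−1)/8 = 0.25 → α = 1 + 0.25·8 = 3.00.
β = 10 − α = 7.00.

α = 3.00, β = 7.00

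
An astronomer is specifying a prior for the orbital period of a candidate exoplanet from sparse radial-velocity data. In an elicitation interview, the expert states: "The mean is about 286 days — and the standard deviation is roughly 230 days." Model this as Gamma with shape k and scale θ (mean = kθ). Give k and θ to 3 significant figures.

For Gamma(k, scale θ): mean = kθ, variance = kθ², so CV = 1/√k.
CV = SD/mean = 230/286 = 0.8042, hence k = 1/CV² = 1.55.
Then θ = mean/k = 286/1.55 = 185.

k ≈ 1.55, θ ≈ 185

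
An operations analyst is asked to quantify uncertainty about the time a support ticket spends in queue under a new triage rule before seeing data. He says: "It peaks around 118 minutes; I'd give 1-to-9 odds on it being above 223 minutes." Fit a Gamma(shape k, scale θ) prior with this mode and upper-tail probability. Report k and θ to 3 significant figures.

Gamma(k,θ) with k>1 has mode (k−1)θ, so θ = 118/(k−1).
Need P(X < 223) = 0.9 with θ tied to k this way. Start at k = 2, θ = 118: P(X<223) ≈ 0.563.
Too low — raise k to concentrate. Iterating converges to k ≈ 5.72.
Then θ = 118/(5.72−1) ≈ 25.

k ≈ 5.72, θ ≈ 25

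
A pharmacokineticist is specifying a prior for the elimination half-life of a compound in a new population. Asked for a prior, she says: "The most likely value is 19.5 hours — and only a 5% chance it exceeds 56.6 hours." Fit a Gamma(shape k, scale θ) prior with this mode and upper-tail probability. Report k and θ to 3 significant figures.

k ≈ 3.35, θ ≈ 8.31

Gamma(k,θ) with k>1 has mode (k−1)θ, so θ = 19.5/(k−1).
Need P(X < 56.6) = 0.95 with θ tied to k this way. Start at k = 2, θ = 19.5: P(X<56.6) ≈ 0.786.
Too low — raise k to concentrate. Iterating converges to k ≈ 3.35.
Then θ = 19.5/(3.35−1) ≈ 8.31.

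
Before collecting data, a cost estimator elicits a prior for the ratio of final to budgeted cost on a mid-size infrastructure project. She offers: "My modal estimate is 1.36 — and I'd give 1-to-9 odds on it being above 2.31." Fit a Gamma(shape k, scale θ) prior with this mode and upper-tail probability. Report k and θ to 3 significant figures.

k ≈ 7.74, θ ≈ 0.202

Gamma(k,θ) with k>1 has mode (k−1)θ, so θ = 1.36/(k−1).
Need P(X < 2.31) = 0.9 with θ tied to k this way. Start at k = 2, θ = 1.36: P(X<2.31) ≈ 0.506.
Too low — raise k to concentrate. Iterating converges to k ≈ 7.74.
Then θ = 1.36/(7.74−1) ≈ 0.202.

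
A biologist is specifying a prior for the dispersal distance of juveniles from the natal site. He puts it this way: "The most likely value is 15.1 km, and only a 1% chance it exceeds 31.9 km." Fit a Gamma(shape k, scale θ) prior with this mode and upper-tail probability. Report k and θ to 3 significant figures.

Gamma(k,θ) with k>1 has mode (k−1)θ, so θ = 15.1/(k−1).
Need P(X < 31.9) = 0.99 with θ tied to k this way. Start at k = 2, θ = 15.1: P(X<31.9) ≈ 0.624.
Too low — raise k to concentrate. Iterating converges to k ≈ 9.69.
Then θ = 15.1/(9.69−1) ≈ 1.74.

k ≈ 9.69, θ ≈ 1.74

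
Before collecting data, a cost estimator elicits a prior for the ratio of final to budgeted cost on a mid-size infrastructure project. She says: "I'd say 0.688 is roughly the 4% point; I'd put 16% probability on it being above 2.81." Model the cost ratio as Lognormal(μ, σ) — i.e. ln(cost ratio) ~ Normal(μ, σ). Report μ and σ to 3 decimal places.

If T ~ Lognormal(μ,σ) then ln T ~ Normal(μ,σ), so the p-quantile of ln T is μ + z_p·σ.
ln(0.688) = -0.374 and ln(2.81) = 1.033; z_{0.04} = -1.751, z_{0.84} = 0.9945.
σ = (1.033 − -0.374)/(0.9945 − (-1.751)) = 0.513.
μ = -0.374 − (-1.751)·0.513 = 0.523.

μ ≈ 0.523, σ ≈ 0.513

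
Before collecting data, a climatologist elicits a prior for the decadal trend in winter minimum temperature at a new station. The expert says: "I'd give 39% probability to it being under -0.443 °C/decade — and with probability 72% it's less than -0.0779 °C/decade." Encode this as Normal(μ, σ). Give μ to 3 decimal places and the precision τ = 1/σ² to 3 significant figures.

μ = -0.325, τ = 5.58

The p-quantile of Normal(μ,σ) is μ + z_p·σ, with z_{0.39} = -0.2793 and z_{0.72} = 0.5828.
Eliminate σ: μ = (z₂·x₁ − z₁·x₂)/(z₂ − z₁) = (0.5828·-0.443 − (-0.2793)·-0.0779)/0.8622 = -0.325.
Then σ = (x₂ − x₁)/(z₂ − z₁) = (-0.0779 − -0.443)/0.8622 = 0.423.
Precision τ = 1/σ² = 1/0.4235² = 5.58.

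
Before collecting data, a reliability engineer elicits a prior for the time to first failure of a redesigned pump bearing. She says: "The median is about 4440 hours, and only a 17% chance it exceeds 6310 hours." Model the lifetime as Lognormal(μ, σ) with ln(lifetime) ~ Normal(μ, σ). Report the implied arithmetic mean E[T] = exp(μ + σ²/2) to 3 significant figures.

If T ~ Lognormal(μ,σ) then ln T ~ Normal(μ,σ), so the p-quantile of ln T is μ + z_p·σ.
ln(4440) = 8.398 and ln(6310) = 8.75; z_{0.5} = 0, z_{0.83} = 0.9542.
σ = (8.75 − 8.398)/(0.9542 − (0)) = 0.368.
μ = 8.398 − (0)·0.368 = 8.398.
E[T] = exp(μ + σ²/2) = exp(8.398 + 0.0678) = 4750 hours.

E[T] ≈ 4750 hours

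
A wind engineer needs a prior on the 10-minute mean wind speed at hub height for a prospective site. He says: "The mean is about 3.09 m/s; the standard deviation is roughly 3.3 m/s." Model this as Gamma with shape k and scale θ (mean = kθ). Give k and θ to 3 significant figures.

k ≈ 0.877, θ ≈ 3.52

For Gamma(k, scale θ): mean = kθ, variance = kθ², so CV = 1/√k.
CV = SD/mean = 3.3/3.09 = 1.068, hence k = 1/CV² = 0.877.
Then θ = mean/k = 3.09/0.877 = 3.52.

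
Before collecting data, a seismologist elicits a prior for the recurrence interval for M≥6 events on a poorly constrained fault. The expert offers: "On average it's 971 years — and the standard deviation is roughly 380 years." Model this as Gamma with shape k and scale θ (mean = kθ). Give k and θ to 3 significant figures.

k ≈ 6.53, θ ≈ 149

For Gamma(k, scale θ): mean = kθ, variance = kθ², so CV = 1/√k.
CV = SD/mean = 380/971 = 0.3913, hence k = 1/CV² = 6.53.
Then θ = mean/k = 971/6.53 = 149.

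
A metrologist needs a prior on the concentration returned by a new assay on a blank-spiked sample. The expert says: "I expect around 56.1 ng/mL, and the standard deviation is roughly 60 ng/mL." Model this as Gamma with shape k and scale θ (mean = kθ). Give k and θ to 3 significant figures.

For Gamma(k, scale θ): mean = kθ, variance = kθ², so CV = 1/√k.
CV = SD/mean = 60/56.1 = 1.07, hence k = 1/CV² = 0.874.
Then θ = mean/k = 56.1/0.874 = 64.2.

k ≈ 0.874, θ ≈ 64.2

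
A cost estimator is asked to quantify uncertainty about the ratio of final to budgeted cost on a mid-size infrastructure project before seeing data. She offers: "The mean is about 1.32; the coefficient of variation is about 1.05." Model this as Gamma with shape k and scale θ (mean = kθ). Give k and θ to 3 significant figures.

k ≈ 0.907, θ ≈ 1.46

For Gamma(k, scale θ): mean = kθ, variance = kθ², so CV = 1/√k.
CV = 1.05, hence k = 1/CV² = 0.907.
Then θ = mean/k = 1.32/0.907 = 1.46.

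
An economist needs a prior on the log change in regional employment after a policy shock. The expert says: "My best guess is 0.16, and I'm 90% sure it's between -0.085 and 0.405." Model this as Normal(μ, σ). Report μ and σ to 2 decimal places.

μ = 0.16, σ = 0.15

A symmetric 90% interval runs μ ± z·σ with z = 1.645.
Half-width = 0.245, so σ = 0.245/1.645 = 0.15.
μ is the stated best guess, 0.16.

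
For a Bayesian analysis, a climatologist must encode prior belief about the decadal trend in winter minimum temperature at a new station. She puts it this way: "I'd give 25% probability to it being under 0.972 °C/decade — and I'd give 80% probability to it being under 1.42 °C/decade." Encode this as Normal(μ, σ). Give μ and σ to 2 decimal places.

μ = 1.17, σ = 0.30

For Normal(μ,σ), the p-quantile is μ + z_p·σ. Here z_{0.25} = -0.6745, z_{0.8} = 0.8416.
So 0.972 = μ − 0.6745σ and 1.42 = μ + 0.8416σ.
Subtracting: σ = (1.42 − 0.972)/(0.8416 − (-0.6745)) = 0.30.
Then μ = 0.972 − (-0.6745)·0.30 = 1.17.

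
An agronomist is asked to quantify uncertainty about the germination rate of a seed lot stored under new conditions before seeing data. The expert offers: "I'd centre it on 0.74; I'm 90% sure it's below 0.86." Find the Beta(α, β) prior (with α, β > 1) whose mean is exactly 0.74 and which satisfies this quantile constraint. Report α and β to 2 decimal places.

With mean 0.74 fixed, write α = 0.74s, β = 0.26s where s = α+β.
Need P(θ < 0.86) = 0.9 under Beta(0.74s, 0.26s). Normal approximation: (q−m)/√(m(1−m)/s) ≈ z_{0.9} = 1.28, so s ≈ 0.74·0.26·(1.28)²/(0.86−0.74)² = 21.9.
At s = 21.9: P(θ<0.86) ≈ 0.916. Adjusting to match 0.9 gives s ≈ 19.27.
So α = 0.74·19.27 ≈ 14.26, β = 0.26·19.27 ≈ 5.01.

α ≈ 14.26, β ≈ 5.01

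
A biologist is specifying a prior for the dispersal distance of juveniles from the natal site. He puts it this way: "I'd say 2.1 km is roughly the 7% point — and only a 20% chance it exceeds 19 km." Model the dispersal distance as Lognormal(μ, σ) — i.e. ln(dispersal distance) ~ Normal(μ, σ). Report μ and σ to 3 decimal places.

μ ≈ 2.145, σ ≈ 0.950

If T ~ Lognormal(μ,σ) then ln T ~ Normal(μ,σ), so the p-quantile of ln T is μ + z_p·σ.
ln(2.1) = 0.7419 and ln(19) = 2.944; z_{0.07} = -1.476, z_{0.8} = 0.8416.
σ = (2.944 − 0.7419)/(0.8416 − (-1.476)) = 0.950.
μ = 0.7419 − (-1.476)·0.950 = 2.145.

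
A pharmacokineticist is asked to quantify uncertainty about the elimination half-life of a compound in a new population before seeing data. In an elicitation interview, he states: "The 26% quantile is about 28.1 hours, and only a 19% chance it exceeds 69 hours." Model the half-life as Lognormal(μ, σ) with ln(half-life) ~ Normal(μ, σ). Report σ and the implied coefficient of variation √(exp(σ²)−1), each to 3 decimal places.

σ ≈ 0.591, CV ≈ 0.646

If T ~ Lognormal(μ,σ) then ln T ~ Normal(μ,σ), so the p-quantile of ln T is μ + z_p·σ.
ln(28.1) = 3.336 and ln(69) = 4.234; z_{0.26} = -0.6433, z_{0.81} = 0.8779.
σ = (4.234 − 3.336)/(0.8779 − (-0.6433)) = 0.591.
μ = 3.336 − (-0.6433)·0.591 = 3.716.
CV = √(exp(σ²)−1) = √(exp(0.3487)−1) = 0.646.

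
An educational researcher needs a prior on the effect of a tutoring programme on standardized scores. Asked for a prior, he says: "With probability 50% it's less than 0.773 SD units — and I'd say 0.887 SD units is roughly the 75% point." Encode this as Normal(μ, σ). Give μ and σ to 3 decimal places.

The p-quantile of Normal(μ,σ) is μ + z_p·σ, with z_{0.5} = 0 and z_{0.75} = 0.6745.
Eliminate σ: μ = (z₂·x₁ − z₁·x₂)/(z₂ − z₁) = (0.6745·0.773 − (0)·0.887)/0.6745 = 0.773.
Then σ = (x₂ − x₁)/(z₂ − z₁) = (0.887 − 0.773)/0.6745 = 0.169.

μ = 0.773, σ = 0.169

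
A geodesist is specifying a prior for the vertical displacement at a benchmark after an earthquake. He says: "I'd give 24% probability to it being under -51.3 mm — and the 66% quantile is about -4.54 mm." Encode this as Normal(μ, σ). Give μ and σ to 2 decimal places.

The p-quantile of Normal(μ,σ) is μ + z_p·σ, with z_{0.24} = -0.7063 and z_{0.66} = 0.4125.
Eliminate σ: μ = (z₂·x₁ − z₁·x₂)/(z₂ − z₁) = (0.4125·-51.3 − (-0.7063)·-4.54)/1.119 = -21.78.
Then σ = (x₂ − x₁)/(z₂ − z₁) = (-4.54 − -51.3)/1.119 = 41.80.

μ = -21.78, σ = 41.80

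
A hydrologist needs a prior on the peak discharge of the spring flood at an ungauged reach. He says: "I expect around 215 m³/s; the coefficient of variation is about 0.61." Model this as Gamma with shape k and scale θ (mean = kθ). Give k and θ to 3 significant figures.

k ≈ 2.69, θ ≈ 80

For Gamma(k, scale θ): mean = kθ, variance = kθ², so CV = 1/√k.
CV = 0.61, hence k = 1/CV² = 2.69.
Then θ = mean/k = 215/2.69 = 80.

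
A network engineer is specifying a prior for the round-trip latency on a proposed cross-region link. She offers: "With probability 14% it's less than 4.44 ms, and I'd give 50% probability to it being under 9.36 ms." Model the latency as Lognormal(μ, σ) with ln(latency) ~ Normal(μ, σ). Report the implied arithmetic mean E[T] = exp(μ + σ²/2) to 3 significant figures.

E[T] ≈ 11.9 ms

If T ~ Lognormal(μ,σ) then ln T ~ Normal(μ,σ), so the p-quantile of ln T is μ + z_p·σ.
ln(4.44) = 1.491 and ln(9.36) = 2.236; z_{0.14} = -1.08, z_{0.5} = 0.
σ = (2.236 − 1.491)/(0 − (-1.08)) = 0.690.
μ = 1.491 − (-1.08)·0.690 = 2.236.
E[T] = exp(μ + σ²/2) = exp(2.236 + 0.2383) = 11.9 ms.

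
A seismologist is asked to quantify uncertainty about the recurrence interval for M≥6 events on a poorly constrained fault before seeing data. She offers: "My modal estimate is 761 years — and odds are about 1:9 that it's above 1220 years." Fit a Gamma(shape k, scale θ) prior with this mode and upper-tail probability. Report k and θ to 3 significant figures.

k ≈ 9.44, θ ≈ 90.2

Gamma(k,θ) with k>1 has mode (k−1)θ, so θ = 761/(k−1).
Need P(X < 1220) = 0.9 with θ tied to k this way. Start at k = 2, θ = 761: P(X<1220) ≈ 0.476.
Too low — raise k to concentrate. Iterating converges to k ≈ 9.44.
Then θ = 761/(9.44−1) ≈ 90.2.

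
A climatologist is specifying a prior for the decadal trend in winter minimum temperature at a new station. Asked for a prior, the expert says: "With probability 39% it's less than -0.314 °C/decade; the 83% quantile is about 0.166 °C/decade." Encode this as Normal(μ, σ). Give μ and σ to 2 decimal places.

μ = -0.21, σ = 0.39

The p-quantile of Normal(μ,σ) is μ + z_p·σ, with z_{0.39} = -0.2793 and z_{0.83} = 0.9542.
Eliminate σ: μ = (z₂·x₁ − z₁·x₂)/(z₂ − z₁) = (0.9542·-0.314 − (-0.2793)·0.166)/1.233 = -0.21.
Then σ = (x₂ − x₁)/(z₂ − z₁) = (0.166 − -0.314)/1.233 = 0.39.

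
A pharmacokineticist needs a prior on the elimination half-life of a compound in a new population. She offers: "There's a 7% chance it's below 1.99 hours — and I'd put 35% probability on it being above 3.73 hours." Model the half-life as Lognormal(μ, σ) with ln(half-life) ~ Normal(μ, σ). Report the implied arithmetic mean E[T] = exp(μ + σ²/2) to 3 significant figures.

E[T] ≈ 3.47 hours

If T ~ Lognormal(μ,σ) then ln T ~ Normal(μ,σ), so the p-quantile of ln T is μ + z_p·σ.
ln(1.99) = 0.6881 and ln(3.73) = 1.316; z_{0.07} = -1.476, z_{0.65} = 0.3853.
σ = (1.316 − 0.6881)/(0.3853 − (-1.476)) = 0.338.
μ = 0.6881 − (-1.476)·0.338 = 1.186.
E[T] = exp(μ + σ²/2) = exp(1.186 + 0.0570) = 3.47 hours.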